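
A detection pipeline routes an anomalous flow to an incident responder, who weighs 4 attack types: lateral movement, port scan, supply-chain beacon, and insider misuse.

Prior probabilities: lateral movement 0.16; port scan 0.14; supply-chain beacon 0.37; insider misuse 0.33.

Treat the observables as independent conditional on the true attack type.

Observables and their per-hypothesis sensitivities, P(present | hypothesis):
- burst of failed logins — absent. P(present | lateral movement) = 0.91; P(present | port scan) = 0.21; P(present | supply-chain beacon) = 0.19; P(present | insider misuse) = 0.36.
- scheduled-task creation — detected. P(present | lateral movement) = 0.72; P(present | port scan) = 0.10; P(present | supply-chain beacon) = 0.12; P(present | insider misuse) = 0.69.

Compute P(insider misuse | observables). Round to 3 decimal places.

0.717

Multiply each prior by the joint likelihood of the observable pattern (using 1 − P(present | H) for each absent observable):
  lateral movement: 0.16 × (1 − 0.91) × 0.72 = 0.010368
  port scan: 0.14 × (1 − 0.21) × 0.10 = 0.01106
  supply-chain beacon: 0.37 × (1 − 0.19) × 0.12 = 0.035964
  insider misuse: 0.33 × (1 − 0.36) × 0.69 = 0.14573
Marginal likelihood of the evidence = 0.20312.
P(insider misuse | evidence) = 0.14573 / 0.20312 ≈ 0.717.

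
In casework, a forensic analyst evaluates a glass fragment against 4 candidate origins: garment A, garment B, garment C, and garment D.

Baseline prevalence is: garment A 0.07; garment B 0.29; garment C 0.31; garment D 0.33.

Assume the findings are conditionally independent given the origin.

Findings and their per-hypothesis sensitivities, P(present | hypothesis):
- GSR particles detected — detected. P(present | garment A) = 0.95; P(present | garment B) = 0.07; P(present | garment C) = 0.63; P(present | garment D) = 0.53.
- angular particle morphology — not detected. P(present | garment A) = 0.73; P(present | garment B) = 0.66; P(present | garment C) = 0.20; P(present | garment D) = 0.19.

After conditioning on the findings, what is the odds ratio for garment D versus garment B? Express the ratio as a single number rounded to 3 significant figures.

The normalizing constant cancels in an odds ratio, so compute prior × likelihood for the two hypotheses only (using 1 − P(present | H) for each absent finding):
  garment D: 0.33 × 0.53 × (1 − 0.19) = 0.14167
  garment B: 0.29 × 0.07 × (1 − 0.66) = 0.006902
Posterior odds = 0.14167 / 0.006902 ≈ 20.5.

20.5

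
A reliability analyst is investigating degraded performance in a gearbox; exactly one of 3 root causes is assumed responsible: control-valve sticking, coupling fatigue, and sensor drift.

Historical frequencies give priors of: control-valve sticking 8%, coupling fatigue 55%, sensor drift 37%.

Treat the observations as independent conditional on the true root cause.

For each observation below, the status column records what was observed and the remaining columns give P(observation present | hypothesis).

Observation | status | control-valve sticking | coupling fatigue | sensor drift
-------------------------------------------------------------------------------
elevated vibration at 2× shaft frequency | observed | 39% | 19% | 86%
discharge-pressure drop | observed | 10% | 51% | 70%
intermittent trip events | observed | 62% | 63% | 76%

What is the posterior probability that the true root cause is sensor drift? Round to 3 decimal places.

0.827

Multiply each prior by the joint likelihood of the evidence pattern:
  control-valve sticking: 0.08 × 0.39 × 0.10 × 0.62 = 0.0019344
  coupling fatigue: 0.55 × 0.19 × 0.51 × 0.63 = 0.033576
  sensor drift: 0.37 × 0.86 × 0.70 × 0.76 = 0.16928
The unnormalized weights sum to 0.20479.
P(sensor drift | evidence) = 0.16928 / 0.20479 ≈ 0.827.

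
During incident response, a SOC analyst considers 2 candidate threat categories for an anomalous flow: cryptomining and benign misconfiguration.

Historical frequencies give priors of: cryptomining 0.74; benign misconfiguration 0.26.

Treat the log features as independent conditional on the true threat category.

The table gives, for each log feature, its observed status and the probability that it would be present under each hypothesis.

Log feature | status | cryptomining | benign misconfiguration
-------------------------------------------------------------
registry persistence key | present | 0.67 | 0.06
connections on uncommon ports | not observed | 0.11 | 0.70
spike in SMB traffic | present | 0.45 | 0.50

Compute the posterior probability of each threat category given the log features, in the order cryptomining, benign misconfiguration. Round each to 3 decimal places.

For each hypothesis, the unnormalized posterior weight is prior × product of the log feature likelihoods (using 1 − P(present | H) for each absent log feature):
  cryptomining: 0.74 × 0.67 × (1 − 0.11) × 0.45 = 0.19857
  benign misconfiguration: 0.26 × 0.06 × (1 − 0.70) × 0.50 = 0.00234
The unnormalized weights sum to 0.20091.
P(cryptomining | evidence) = 0.19857 / 0.20091 ≈ 0.988
P(benign misconfiguration | evidence) = 0.00234 / 0.20091 ≈ 0.012

0.988, 0.012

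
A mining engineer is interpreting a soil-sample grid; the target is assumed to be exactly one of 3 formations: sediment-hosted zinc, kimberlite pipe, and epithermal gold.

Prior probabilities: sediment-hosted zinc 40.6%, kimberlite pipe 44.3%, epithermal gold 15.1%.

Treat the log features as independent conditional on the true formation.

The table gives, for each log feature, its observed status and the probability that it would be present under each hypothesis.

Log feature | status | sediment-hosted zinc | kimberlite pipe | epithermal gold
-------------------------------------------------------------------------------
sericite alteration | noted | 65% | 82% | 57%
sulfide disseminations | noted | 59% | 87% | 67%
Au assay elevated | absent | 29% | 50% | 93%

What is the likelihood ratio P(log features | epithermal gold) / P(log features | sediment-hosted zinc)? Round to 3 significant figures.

0.0982

The Bayes factor is the ratio of the joint likelihoods of the log feature pattern under the two hypotheses (using 1 − P(present | H) for each absent log feature).
  epithermal gold: 0.57 × 0.67 × (1 − 0.93) = 0.026733
  sediment-hosted zinc: 0.65 × 0.59 × (1 − 0.29) = 0.27228
Bayes factor = 0.026733 / 0.27228 ≈ 0.0982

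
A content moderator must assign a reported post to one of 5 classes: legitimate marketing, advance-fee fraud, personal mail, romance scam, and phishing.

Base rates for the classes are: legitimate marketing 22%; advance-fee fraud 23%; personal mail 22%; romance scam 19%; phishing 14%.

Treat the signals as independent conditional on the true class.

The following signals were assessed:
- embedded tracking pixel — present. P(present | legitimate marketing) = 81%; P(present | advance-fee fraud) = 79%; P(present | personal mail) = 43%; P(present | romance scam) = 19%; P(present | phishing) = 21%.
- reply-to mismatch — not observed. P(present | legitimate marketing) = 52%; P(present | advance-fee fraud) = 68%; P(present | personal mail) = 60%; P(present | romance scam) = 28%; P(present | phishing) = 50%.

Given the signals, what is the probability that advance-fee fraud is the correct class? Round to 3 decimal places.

0.262

By Bayes' rule with conditional independence, the unnormalized weight for each hypothesis is prior × ∏ likelihoods (using 1 − P(present | H) for each absent signal):
  legitimate marketing: 0.22 × 0.81 × (1 − 0.52) = 0.085536
  advance-fee fraud: 0.23 × 0.79 × (1 − 0.68) = 0.058144
  personal mail: 0.22 × 0.43 × (1 − 0.60) = 0.03784
  romance scam: 0.19 × 0.19 × (1 − 0.28) = 0.025992
  phishing: 0.14 × 0.21 × (1 − 0.50) = 0.0147
Normalizing constant Z = 0.085536 + 0.058144 + 0.03784 + 0.025992 + 0.0147 = 0.22221.
P(advance-fee fraud | evidence) = 0.058144 / 0.22221 ≈ 0.262.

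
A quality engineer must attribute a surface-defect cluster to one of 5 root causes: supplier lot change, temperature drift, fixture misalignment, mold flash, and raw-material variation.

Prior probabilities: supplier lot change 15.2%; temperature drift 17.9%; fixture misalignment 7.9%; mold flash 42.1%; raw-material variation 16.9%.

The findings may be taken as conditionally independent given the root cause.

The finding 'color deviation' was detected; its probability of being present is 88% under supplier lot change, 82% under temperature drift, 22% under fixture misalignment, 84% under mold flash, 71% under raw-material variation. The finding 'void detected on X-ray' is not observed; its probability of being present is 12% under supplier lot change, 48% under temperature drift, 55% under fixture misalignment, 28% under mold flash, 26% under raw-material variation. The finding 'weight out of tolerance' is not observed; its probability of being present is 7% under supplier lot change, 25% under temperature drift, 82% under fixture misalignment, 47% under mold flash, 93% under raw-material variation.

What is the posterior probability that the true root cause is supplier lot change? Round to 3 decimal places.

0.354

For each hypothesis, the unnormalized posterior weight is prior × product of the finding likelihoods (using 1 − P(present | H) for each absent finding):
  supplier lot change: 0.152 × 0.88 × (1 − 0.12) × (1 − 0.07) = 0.10947
  temperature drift: 0.179 × 0.82 × (1 − 0.48) × (1 − 0.25) = 0.057244
  fixture misalignment: 0.079 × 0.22 × (1 − 0.55) × (1 − 0.82) = 0.0014078
  mold flash: 0.421 × 0.84 × (1 − 0.28) × (1 − 0.47) = 0.13495
  raw-material variation: 0.169 × 0.71 × (1 − 0.26) × (1 − 0.93) = 0.0062155
The unnormalized weights sum to 0.30929.
P(supplier lot change | evidence) = 0.10947 / 0.30929 ≈ 0.354.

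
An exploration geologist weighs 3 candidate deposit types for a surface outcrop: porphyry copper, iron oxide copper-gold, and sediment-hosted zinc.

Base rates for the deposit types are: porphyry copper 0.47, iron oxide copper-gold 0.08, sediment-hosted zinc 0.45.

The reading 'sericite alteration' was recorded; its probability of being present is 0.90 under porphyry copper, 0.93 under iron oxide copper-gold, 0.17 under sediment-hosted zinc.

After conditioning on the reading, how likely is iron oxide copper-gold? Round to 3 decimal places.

0.130

For each hypothesis, the unnormalized posterior weight is prior × likelihood:
  porphyry copper: 0.47 × 0.90 = 0.423
  iron oxide copper-gold: 0.08 × 0.93 = 0.0744
  sediment-hosted zinc: 0.45 × 0.17 = 0.0765
The unnormalized weights sum to 0.5739.
P(iron oxide copper-gold | evidence) = 0.0744 / 0.5739 ≈ 0.130.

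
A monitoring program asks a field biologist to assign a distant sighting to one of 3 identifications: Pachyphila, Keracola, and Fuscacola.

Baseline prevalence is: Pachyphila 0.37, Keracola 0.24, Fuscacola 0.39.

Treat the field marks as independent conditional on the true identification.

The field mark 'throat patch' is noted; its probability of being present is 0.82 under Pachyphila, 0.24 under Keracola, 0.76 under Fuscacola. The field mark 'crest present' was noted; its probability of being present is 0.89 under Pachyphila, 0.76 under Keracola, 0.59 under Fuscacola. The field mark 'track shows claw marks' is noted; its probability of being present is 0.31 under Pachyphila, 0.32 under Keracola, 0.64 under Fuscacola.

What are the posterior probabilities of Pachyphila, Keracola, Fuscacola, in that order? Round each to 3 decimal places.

For each hypothesis, the unnormalized posterior weight is prior × product of the field mark likelihoods:
  Pachyphila: 0.37 × 0.82 × 0.89 × 0.31 = 0.083708
  Keracola: 0.24 × 0.24 × 0.76 × 0.32 = 0.014008
  Fuscacola: 0.39 × 0.76 × 0.59 × 0.64 = 0.11192
Marginal likelihood of the evidence = 0.20964.
P(Pachyphila | evidence) = 0.083708 / 0.20964 ≈ 0.399
P(Keracola | evidence) = 0.014008 / 0.20964 ≈ 0.067
P(Fuscacola | evidence) = 0.11192 / 0.20964 ≈ 0.534

0.399, 0.067, 0.534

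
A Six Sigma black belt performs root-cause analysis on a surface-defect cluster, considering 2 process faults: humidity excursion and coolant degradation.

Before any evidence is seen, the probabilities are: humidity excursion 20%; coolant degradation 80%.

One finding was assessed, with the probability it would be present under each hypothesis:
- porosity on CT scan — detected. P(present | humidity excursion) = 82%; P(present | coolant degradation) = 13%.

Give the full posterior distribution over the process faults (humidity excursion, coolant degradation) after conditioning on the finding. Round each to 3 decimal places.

Multiply each prior by the likelihood of the finding:
  humidity excursion: 0.20 × 0.82 = 0.164
  coolant degradation: 0.80 × 0.13 = 0.104
Normalizing constant Z = 0.164 + 0.104 = 0.268.
P(humidity excursion | evidence) = 0.164 / 0.268 ≈ 0.612
P(coolant degradation | evidence) = 0.104 / 0.268 ≈ 0.388

0.612, 0.388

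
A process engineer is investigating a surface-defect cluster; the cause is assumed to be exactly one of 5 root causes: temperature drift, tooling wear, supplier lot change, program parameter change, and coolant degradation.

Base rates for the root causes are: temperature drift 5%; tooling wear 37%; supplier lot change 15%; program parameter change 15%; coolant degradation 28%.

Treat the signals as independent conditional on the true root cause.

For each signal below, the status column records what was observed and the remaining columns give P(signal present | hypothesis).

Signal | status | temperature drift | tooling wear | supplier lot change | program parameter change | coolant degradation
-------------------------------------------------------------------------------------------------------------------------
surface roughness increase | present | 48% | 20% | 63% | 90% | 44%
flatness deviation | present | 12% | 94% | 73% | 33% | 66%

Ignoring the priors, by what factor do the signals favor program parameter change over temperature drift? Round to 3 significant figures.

5.16

Take the product of per-signal likelihoods under each hypothesis, then divide.
  program parameter change: 0.90 × 0.33 = 0.297
  temperature drift: 0.48 × 0.12 = 0.0576
Bayes factor = 0.297 / 0.0576 ≈ 5.16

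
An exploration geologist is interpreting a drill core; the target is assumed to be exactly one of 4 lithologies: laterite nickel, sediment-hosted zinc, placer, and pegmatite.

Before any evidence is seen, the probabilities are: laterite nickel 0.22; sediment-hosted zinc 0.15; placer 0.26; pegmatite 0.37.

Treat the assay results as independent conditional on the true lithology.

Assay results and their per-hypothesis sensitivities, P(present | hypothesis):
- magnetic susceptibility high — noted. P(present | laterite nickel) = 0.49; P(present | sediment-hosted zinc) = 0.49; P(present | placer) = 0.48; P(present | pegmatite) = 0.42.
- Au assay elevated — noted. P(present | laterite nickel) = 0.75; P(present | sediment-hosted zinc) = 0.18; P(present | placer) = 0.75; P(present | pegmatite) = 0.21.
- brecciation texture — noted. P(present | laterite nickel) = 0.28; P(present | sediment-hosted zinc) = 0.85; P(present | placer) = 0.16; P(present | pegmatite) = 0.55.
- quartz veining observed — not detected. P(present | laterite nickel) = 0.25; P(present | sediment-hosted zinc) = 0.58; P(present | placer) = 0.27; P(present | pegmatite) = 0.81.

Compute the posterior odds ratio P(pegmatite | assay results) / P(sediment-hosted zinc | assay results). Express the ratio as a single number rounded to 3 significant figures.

Unnormalized posterior weight (prior times the assay result likelihoods) for each of the two hypotheses (using 1 − P(present | H) for each absent assay result):
  pegmatite: 0.37 × 0.42 × 0.21 × 0.55 × (1 − 0.81) = 0.0034103
  sediment-hosted zinc: 0.15 × 0.49 × 0.18 × 0.85 × (1 − 0.58) = 0.0047231
Odds(pegmatite : sediment-hosted zinc) = 0.0034103 / 0.0047231 ≈ 0.722.

0.722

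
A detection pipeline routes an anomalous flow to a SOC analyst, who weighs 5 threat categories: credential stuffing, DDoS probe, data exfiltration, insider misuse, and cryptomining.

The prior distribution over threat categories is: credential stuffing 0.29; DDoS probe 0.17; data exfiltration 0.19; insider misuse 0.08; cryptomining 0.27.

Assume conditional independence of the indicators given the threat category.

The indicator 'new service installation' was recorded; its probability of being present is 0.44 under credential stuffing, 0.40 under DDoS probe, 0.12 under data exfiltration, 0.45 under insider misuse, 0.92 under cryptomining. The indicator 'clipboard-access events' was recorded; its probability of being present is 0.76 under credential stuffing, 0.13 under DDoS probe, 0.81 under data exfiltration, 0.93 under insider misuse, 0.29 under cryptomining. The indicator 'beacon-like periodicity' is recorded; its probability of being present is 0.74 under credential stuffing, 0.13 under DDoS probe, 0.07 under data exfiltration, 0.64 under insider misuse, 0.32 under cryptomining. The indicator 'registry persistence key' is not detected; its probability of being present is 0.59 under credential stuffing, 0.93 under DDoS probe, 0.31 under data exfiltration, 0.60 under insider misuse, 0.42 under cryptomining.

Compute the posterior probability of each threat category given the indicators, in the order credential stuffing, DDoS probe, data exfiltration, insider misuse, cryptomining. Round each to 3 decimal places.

Multiply each prior by the joint likelihood of the indicator pattern (using 1 − P(present | H) for each absent indicator):
  credential stuffing: 0.29 × 0.44 × 0.76 × 0.74 × (1 − 0.59) = 0.029423
  DDoS probe: 0.17 × 0.40 × 0.13 × 0.13 × (1 − 0.93) = 8.0444e-05
  data exfiltration: 0.19 × 0.12 × 0.81 × 0.07 × (1 − 0.31) = 0.000892
  insider misuse: 0.08 × 0.45 × 0.93 × 0.64 × (1 − 0.60) = 0.0085709
  cryptomining: 0.27 × 0.92 × 0.29 × 0.32 × (1 − 0.42) = 0.01337
The unnormalized weights sum to 0.052336.
P(credential stuffing | evidence) = 0.029423 / 0.052336 ≈ 0.562
P(DDoS probe | evidence) = 8.0444e-05 / 0.052336 ≈ 0.002
P(data exfiltration | evidence) = 0.000892 / 0.052336 ≈ 0.017
P(insider misuse | evidence) = 0.0085709 / 0.052336 ≈ 0.164
P(cryptomining | evidence) = 0.01337 / 0.052336 ≈ 0.255

0.562, 0.002, 0.017, 0.164, 0.255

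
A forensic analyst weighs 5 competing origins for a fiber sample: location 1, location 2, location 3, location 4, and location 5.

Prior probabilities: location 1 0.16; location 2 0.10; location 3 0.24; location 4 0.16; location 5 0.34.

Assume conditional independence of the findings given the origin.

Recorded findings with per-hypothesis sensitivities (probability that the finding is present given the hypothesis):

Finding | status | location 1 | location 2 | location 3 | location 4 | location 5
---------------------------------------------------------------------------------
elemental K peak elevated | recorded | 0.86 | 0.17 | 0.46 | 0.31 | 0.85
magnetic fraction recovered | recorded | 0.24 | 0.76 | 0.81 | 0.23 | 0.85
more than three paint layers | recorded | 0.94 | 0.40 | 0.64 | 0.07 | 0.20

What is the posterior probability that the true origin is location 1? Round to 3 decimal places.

By Bayes' rule with conditional independence, the unnormalized weight for each hypothesis is prior × ∏ likelihoods:
  location 1: 0.16 × 0.86 × 0.24 × 0.94 = 0.031043
  location 2: 0.10 × 0.17 × 0.76 × 0.40 = 0.005168
  location 3: 0.24 × 0.46 × 0.81 × 0.64 = 0.057231
  location 4: 0.16 × 0.31 × 0.23 × 0.07 = 0.00079856
  location 5: 0.34 × 0.85 × 0.85 × 0.20 = 0.04913
Marginal likelihood of the evidence = 0.14337.
P(location 1 | evidence) = 0.031043 / 0.14337 ≈ 0.217.

0.217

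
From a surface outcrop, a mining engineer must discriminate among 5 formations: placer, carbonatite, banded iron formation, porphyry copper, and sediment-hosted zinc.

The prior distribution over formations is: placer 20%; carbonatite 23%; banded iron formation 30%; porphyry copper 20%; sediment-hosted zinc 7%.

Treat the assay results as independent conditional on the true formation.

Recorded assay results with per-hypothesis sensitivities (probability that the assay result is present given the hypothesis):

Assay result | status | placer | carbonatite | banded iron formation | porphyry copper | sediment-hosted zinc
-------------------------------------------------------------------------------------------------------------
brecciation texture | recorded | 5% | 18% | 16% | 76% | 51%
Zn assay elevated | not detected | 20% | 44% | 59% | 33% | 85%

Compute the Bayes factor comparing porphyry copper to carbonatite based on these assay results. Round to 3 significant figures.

5.05

Take the product of per-assay result likelihoods under each hypothesis (using 1 − P(present | H) for each absent assay result), then divide.
  porphyry copper: 0.76 × (1 − 0.33) = 0.5092
  carbonatite: 0.18 × (1 − 0.44) = 0.1008
Bayes factor = 0.5092 / 0.1008 ≈ 5.05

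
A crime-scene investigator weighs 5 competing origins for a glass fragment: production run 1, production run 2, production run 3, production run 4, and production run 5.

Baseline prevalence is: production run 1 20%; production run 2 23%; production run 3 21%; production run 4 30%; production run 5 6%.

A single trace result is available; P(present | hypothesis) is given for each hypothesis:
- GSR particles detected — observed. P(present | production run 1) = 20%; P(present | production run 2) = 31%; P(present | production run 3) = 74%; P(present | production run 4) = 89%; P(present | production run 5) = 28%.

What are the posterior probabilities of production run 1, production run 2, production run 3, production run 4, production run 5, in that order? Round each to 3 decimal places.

For each hypothesis, the unnormalized posterior weight is prior × likelihood:
  production run 1: 0.20 × 0.20 = 0.04
  production run 2: 0.23 × 0.31 = 0.0713
  production run 3: 0.21 × 0.74 = 0.1554
  production run 4: 0.30 × 0.89 = 0.267
  production run 5: 0.06 × 0.28 = 0.0168
Marginal likelihood of the evidence = 0.5505.
P(production run 1 | evidence) = 0.04 / 0.5505 ≈ 0.073
P(production run 2 | evidence) = 0.0713 / 0.5505 ≈ 0.130
P(production run 3 | evidence) = 0.1554 / 0.5505 ≈ 0.282
P(production run 4 | evidence) = 0.267 / 0.5505 ≈ 0.485
P(production run 5 | evidence) = 0.0168 / 0.5505 ≈ 0.031

0.073, 0.130, 0.282, 0.485, 0.031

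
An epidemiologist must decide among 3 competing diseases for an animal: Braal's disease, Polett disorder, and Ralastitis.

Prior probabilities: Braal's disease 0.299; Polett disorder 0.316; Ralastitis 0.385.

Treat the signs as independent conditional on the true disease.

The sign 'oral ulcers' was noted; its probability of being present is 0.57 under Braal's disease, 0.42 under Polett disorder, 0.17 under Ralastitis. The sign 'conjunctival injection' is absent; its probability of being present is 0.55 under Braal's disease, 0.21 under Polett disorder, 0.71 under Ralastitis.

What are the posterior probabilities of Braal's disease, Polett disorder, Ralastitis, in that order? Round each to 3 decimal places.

0.382, 0.523, 0.095

By Bayes' rule with conditional independence, the unnormalized weight for each hypothesis is prior × ∏ likelihoods (using 1 − P(present | H) for each absent sign):
  Braal's disease: 0.299 × 0.57 × (1 − 0.55) = 0.076693
  Polett disorder: 0.316 × 0.42 × (1 − 0.21) = 0.10485
  Ralastitis: 0.385 × 0.17 × (1 − 0.71) = 0.018981
Marginal likelihood of the evidence = 0.20052.
P(Braal's disease | evidence) = 0.076693 / 0.20052 ≈ 0.382
P(Polett disorder | evidence) = 0.10485 / 0.20052 ≈ 0.523
P(Ralastitis | evidence) = 0.018981 / 0.20052 ≈ 0.095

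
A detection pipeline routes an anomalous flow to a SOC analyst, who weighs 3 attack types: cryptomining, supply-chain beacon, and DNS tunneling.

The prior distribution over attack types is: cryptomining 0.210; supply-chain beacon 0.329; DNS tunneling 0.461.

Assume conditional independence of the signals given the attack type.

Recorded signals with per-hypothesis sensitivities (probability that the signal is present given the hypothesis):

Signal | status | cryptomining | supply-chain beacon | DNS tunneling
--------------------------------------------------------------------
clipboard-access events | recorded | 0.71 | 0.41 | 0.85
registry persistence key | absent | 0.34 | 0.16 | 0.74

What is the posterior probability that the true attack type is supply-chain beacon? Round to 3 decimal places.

Multiply each prior by the joint likelihood of the signal pattern (using 1 − P(present | H) for each absent signal):
  cryptomining: 0.210 × 0.71 × (1 − 0.34) = 0.098406
  supply-chain beacon: 0.329 × 0.41 × (1 − 0.16) = 0.11331
  DNS tunneling: 0.461 × 0.85 × (1 − 0.74) = 0.10188
Normalizing constant Z = 0.098406 + 0.11331 + 0.10188 = 0.31359.
P(supply-chain beacon | evidence) = 0.11331 / 0.31359 ≈ 0.361.

0.361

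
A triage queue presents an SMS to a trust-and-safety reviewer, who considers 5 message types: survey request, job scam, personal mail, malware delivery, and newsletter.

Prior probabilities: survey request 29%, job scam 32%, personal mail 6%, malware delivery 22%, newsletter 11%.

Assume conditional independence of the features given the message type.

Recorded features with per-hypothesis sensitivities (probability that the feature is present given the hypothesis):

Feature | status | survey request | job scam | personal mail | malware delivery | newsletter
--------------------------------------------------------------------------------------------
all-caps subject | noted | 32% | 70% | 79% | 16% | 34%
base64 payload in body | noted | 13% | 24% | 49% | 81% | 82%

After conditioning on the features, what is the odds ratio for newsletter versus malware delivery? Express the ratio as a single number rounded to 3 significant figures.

1.08

Unnormalized posterior weight (prior times the feature likelihoods) for each of the two hypotheses:
  newsletter: 0.11 × 0.34 × 0.82 = 0.030668
  malware delivery: 0.22 × 0.16 × 0.81 = 0.028512
Odds(newsletter : malware delivery) = 0.030668 / 0.028512 ≈ 1.08.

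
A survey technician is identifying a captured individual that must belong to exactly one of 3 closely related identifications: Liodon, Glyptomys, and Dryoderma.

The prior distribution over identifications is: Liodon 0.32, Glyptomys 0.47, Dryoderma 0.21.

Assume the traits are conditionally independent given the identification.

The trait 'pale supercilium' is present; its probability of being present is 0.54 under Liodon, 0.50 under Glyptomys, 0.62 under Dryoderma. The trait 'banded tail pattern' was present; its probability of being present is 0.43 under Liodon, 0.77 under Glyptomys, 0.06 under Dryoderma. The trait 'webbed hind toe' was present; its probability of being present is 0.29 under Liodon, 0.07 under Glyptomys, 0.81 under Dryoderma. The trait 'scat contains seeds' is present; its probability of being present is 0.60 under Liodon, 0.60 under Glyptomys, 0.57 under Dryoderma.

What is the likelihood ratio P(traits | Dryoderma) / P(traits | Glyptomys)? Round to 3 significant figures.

1.06

Take the product of per-trait likelihoods under each hypothesis, then divide.
  Dryoderma: 0.62 × 0.06 × 0.81 × 0.57 = 0.017175
  Glyptomys: 0.50 × 0.77 × 0.07 × 0.60 = 0.01617
Bayes factor = 0.017175 / 0.01617 ≈ 1.06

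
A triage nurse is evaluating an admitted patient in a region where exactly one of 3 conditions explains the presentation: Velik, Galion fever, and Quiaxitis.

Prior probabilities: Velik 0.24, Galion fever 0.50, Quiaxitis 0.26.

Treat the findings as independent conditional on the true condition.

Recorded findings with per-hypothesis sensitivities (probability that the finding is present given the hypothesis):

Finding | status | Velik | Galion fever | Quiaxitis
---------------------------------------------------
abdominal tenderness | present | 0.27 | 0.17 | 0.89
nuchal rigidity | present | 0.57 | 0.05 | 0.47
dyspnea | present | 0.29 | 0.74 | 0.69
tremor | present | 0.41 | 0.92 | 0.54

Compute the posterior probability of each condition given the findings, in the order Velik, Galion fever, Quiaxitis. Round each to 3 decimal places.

0.092, 0.061, 0.848

Multiply each prior by the joint likelihood of the evidence pattern:
  Velik: 0.24 × 0.27 × 0.57 × 0.29 × 0.41 = 0.0043917
  Galion fever: 0.50 × 0.17 × 0.05 × 0.74 × 0.92 = 0.0028934
  Quiaxitis: 0.26 × 0.89 × 0.47 × 0.69 × 0.54 = 0.040523
Normalizing constant Z = 0.0043917 + 0.0028934 + 0.040523 = 0.047808.
P(Velik | evidence) = 0.0043917 / 0.047808 ≈ 0.092
P(Galion fever | evidence) = 0.0028934 / 0.047808 ≈ 0.061
P(Quiaxitis | evidence) = 0.040523 / 0.047808 ≈ 0.848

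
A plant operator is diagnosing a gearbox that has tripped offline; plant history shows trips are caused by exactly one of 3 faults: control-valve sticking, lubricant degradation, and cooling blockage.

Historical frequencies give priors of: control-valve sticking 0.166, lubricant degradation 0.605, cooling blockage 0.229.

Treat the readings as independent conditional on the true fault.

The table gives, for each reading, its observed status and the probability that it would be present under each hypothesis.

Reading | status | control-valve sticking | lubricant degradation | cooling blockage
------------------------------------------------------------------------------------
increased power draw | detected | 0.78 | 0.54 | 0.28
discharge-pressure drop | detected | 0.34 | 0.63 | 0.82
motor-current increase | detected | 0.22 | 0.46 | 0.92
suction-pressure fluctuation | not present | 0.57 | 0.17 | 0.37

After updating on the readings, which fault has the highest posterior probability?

lubricant degradation

Multiply each prior by the joint likelihood of the reading pattern (using 1 − P(present | H) for each absent reading):
  control-valve sticking: 0.166 × 0.78 × 0.34 × 0.22 × (1 − 0.57) = 0.0041646
  lubricant degradation: 0.605 × 0.54 × 0.63 × 0.46 × (1 − 0.17) = 0.078582
  cooling blockage: 0.229 × 0.28 × 0.82 × 0.92 × (1 − 0.37) = 0.030474
Marginal likelihood of the evidence = 0.11322.
P(control-valve sticking | evidence) ≈ 0.0041646 / 0.11322 ≈ 0.037
P(lubricant degradation | evidence) ≈ 0.078582 / 0.11322 ≈ 0.694
P(cooling blockage | evidence) ≈ 0.030474 / 0.11322 ≈ 0.269
The largest is 0.694, so lubricant degradation is most probable.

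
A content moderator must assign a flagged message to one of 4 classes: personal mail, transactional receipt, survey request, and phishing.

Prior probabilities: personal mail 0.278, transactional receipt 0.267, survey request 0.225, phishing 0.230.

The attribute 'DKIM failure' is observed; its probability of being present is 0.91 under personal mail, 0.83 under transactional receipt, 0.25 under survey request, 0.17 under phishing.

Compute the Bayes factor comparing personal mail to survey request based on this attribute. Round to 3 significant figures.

3.64

Likelihood of this attribute under each hypothesis:
  personal mail: 0.91
  survey request: 0.25
Bayes factor = 0.91 / 0.25 ≈ 3.64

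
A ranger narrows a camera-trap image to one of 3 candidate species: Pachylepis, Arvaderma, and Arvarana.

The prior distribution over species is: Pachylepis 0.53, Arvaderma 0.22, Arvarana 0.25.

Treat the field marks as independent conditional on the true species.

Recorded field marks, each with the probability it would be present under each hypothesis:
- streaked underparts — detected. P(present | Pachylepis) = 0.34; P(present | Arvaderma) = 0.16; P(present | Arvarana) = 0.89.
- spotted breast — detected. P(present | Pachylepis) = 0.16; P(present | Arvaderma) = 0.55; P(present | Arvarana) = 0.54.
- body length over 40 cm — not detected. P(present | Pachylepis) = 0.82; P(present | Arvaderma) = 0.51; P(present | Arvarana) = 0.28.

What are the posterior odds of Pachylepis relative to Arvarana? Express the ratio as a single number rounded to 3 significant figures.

0.0600

Unnormalized posterior weight (prior times the field mark likelihoods) for each of the two hypotheses (using 1 − P(present | H) for each absent field mark):
  Pachylepis: 0.53 × 0.34 × 0.16 × (1 − 0.82) = 0.0051898
  Arvarana: 0.25 × 0.89 × 0.54 × (1 − 0.28) = 0.086508
Posterior odds = 0.0051898 / 0.086508 ≈ 0.0600.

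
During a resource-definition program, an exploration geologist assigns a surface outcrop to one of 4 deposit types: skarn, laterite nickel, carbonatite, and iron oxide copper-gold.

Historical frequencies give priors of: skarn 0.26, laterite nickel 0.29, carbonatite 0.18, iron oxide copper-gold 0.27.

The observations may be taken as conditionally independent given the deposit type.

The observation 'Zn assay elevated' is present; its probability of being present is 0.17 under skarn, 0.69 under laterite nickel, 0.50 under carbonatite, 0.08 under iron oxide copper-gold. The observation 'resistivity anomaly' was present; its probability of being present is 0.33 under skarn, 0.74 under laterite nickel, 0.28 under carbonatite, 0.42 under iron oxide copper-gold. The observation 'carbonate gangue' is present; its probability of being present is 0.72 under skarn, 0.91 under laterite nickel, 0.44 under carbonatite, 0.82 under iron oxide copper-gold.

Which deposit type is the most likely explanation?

laterite nickel

Multiply each prior by the joint likelihood of the evidence pattern:
  skarn: 0.26 × 0.17 × 0.33 × 0.72 = 0.010502
  laterite nickel: 0.29 × 0.69 × 0.74 × 0.91 = 0.13475
  carbonatite: 0.18 × 0.50 × 0.28 × 0.44 = 0.011088
  iron oxide copper-gold: 0.27 × 0.08 × 0.42 × 0.82 = 0.007439
The unnormalized weights sum to 0.16378.
P(skarn | evidence) ≈ 0.010502 / 0.16378 ≈ 0.064
P(laterite nickel | evidence) ≈ 0.13475 / 0.16378 ≈ 0.823
P(carbonatite | evidence) ≈ 0.011088 / 0.16378 ≈ 0.068
P(iron oxide copper-gold | evidence) ≈ 0.007439 / 0.16378 ≈ 0.045
The largest is 0.823, so laterite nickel is most probable.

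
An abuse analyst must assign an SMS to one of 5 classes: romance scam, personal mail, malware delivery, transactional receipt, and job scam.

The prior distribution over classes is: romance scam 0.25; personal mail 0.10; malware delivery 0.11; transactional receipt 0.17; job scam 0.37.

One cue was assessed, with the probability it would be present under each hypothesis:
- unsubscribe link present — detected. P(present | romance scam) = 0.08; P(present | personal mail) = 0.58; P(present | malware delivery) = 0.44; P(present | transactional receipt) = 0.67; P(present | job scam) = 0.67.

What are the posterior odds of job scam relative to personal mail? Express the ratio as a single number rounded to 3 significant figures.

4.27

Posterior odds equal prior odds times the likelihood ratio; only the two competing hypotheses matter.
  job scam: 0.37 × 0.67 = 0.2479
  personal mail: 0.10 × 0.58 = 0.058
Odds(job scam : personal mail) = 0.2479 / 0.058 ≈ 4.27.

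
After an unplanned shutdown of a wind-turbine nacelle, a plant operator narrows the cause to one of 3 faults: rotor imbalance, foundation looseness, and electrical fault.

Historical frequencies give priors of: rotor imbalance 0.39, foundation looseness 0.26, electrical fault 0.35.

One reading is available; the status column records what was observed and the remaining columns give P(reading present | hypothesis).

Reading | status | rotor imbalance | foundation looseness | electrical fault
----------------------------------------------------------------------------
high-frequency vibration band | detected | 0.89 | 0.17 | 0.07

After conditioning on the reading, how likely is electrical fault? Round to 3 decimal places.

0.059

Multiply each prior by the likelihood of the reading:
  rotor imbalance: 0.39 × 0.89 = 0.3471
  foundation looseness: 0.26 × 0.17 = 0.0442
  electrical fault: 0.35 × 0.07 = 0.0245
Marginal likelihood of the evidence = 0.4158.
P(electrical fault | evidence) = 0.0245 / 0.4158 ≈ 0.059.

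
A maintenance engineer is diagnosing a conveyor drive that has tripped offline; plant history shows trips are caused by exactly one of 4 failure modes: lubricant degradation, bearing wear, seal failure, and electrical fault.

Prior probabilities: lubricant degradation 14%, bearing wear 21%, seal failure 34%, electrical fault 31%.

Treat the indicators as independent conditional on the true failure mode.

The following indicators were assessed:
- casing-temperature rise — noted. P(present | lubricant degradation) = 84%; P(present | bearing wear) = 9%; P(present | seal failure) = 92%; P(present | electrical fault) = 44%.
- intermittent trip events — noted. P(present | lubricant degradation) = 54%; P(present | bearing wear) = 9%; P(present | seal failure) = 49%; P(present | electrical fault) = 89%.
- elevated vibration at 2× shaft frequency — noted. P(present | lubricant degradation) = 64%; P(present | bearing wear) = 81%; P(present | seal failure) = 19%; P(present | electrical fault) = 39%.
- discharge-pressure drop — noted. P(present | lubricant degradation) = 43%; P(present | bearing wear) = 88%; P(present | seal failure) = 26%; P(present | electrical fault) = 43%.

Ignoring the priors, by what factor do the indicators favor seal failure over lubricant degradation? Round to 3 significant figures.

0.178

Joint likelihood of the indicator pattern under each hypothesis:
  seal failure: 0.92 × 0.49 × 0.19 × 0.26 = 0.02227
  lubricant degradation: 0.84 × 0.54 × 0.64 × 0.43 = 0.12483
Bayes factor = 0.02227 / 0.12483 ≈ 0.178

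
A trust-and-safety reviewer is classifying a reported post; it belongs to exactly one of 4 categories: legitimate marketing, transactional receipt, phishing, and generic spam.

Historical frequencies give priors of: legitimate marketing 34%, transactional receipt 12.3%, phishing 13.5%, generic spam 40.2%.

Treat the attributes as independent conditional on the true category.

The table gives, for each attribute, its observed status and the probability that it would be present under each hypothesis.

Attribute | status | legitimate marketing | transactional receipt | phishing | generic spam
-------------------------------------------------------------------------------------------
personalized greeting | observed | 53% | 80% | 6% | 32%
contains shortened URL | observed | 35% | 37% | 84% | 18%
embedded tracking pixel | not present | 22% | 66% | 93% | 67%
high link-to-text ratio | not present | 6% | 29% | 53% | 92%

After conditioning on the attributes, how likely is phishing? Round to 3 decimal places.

Multiply each prior by the joint likelihood of the attribute pattern (using 1 − P(present | H) for each absent attribute):
  legitimate marketing: 0.340 × 0.53 × 0.35 × (1 − 0.22) × (1 − 0.06) = 0.046243
  transactional receipt: 0.123 × 0.80 × 0.37 × (1 − 0.66) × (1 − 0.29) = 0.0087889
  phishing: 0.135 × 0.06 × 0.84 × (1 − 0.93) × (1 − 0.53) = 0.00022385
  generic spam: 0.402 × 0.32 × 0.18 × (1 − 0.67) × (1 − 0.92) = 0.0006113
Normalizing constant Z = 0.046243 + 0.0087889 + 0.00022385 + 0.0006113 = 0.055867.
P(phishing | evidence) = 0.00022385 / 0.055867 ≈ 0.004.

0.004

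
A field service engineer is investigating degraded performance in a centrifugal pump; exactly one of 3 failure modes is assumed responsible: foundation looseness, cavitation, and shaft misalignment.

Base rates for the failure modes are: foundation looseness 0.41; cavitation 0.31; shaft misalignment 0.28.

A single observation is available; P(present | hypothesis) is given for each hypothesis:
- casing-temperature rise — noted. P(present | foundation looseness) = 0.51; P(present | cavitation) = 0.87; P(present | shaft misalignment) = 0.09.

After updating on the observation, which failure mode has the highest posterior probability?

By Bayes' rule, the unnormalized weight for each hypothesis is prior × likelihood:
  foundation looseness: 0.41 × 0.51 = 0.2091
  cavitation: 0.31 × 0.87 = 0.2697
  shaft misalignment: 0.28 × 0.09 = 0.0252
The unnormalized weights sum to 0.504.
P(foundation looseness | evidence) ≈ 0.2091 / 0.504 ≈ 0.415
P(cavitation | evidence) ≈ 0.2697 / 0.504 ≈ 0.535
P(shaft misalignment | evidence) ≈ 0.0252 / 0.504 ≈ 0.050
The largest is 0.535, so cavitation is most probable.

cavitation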